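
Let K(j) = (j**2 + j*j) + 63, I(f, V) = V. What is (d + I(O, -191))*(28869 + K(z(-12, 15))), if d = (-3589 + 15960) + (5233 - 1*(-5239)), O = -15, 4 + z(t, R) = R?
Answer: 660849448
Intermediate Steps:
z(t, R) = -4 + R
d = 22843 (d = 12371 + (5233 + 5239) = 12371 + 10472 = 22843)
K(j) = 63 + 2*j**2 (K(j) = (j**2 + j**2) + 63 = 2*j**2 + 63 = 63 + 2*j**2)
(d + I(O, -191))*(28869 + K(z(-12, 15))) = (22843 - 191)*(28869 + (63 + 2*(-4 + 15)**2)) = 22652*(28869 + (63 + 2*11**2)) = 22652*(28869 + (63 + 2*121)) = 22652*(28869 + (63 + 242)) = 22652*(28869 + 305) = 22652*29174 = 660849448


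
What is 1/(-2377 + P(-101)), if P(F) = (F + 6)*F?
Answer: 1/7218 ≈ 0.00013854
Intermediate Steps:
P(F) = F*(6 + F) (P(F) = (6 + F)*F = F*(6 + F))
1/(-2377 + P(-101)) = 1/(-2377 - 101*(6 - 101)) = 1/(-2377 - 101*(-95)) = 1/(-2377 + 9595) = 1/7218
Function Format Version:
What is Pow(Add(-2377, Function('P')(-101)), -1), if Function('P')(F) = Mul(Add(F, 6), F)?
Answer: Rational(1, 7218) ≈ 0.00013854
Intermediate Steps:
Function('P')(F) = Mul(F, Add(6, F)) (Function('P')(F) = Mul(Add(6, F), F) = Mul(F, Add(6, F)))
Pow(Add(-2377, Function('P')(-101)), -1) = Pow(Add(-2377, Mul(-101, Add(6, -101))), -1) = Pow(Add(-2377, Mul(-101, -95)), -1) = Pow(Add(-2377, 9595), -1) = Pow(7218, -1) = Rational(1, 7218)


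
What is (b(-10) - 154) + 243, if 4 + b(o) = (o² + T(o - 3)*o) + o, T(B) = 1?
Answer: 165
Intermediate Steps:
b(o) = -4 + o² + 2*o (b(o) = -4 + ((o² + 1*o) + o) = -4 + ((o² + o) + o) = -4 + ((o + o²) + o) = -4 + (o² + 2*o) = -4 + o² + 2*o)
(b(-10) - 154) + 243 = ((-4 + (-10)² + 2*(-10)) - 154) + 243 = ((-4 + 100 - 20) - 154) + 243 = (76 - 154) + 243 = -78 + 243 = 165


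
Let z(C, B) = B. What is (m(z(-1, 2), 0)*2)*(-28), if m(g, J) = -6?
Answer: 336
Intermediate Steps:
(m(z(-1, 2), 0)*2)*(-28) = -6*2*(-28) = -12*(-28) = 336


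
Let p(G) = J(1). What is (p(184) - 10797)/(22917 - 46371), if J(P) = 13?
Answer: 5392/11727 ≈ 0.45979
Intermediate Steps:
p(G) = 13
(p(184) - 10797)/(22917 - 46371) = (13 - 10797)/(22917 - 46371) = -10784/(-23454) = -10784*(-1/23454) = 5392/11727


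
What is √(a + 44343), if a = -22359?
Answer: 4*√1374 ≈ 148.27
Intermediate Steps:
√(a + 44343) = √(-22359 + 44343) = √21984 = 4*√1374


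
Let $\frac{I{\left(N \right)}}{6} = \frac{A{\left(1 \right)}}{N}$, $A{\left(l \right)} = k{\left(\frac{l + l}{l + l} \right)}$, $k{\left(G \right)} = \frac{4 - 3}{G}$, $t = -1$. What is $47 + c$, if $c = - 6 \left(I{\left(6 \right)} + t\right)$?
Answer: $47$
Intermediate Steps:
$k{\left(G \right)} = \frac{1}{G}$ ($k{\left(G \right)} = 1 \frac{1}{G} = \frac{1}{G}$)
$A{\left(l \right)} = 1$ ($A{\left(l \right)} = \frac{1}{\left(l + l\right) \frac{1}{l + l}} = \frac{1}{2 l \frac{1}{2 l}} = 1^{-1} = 1$)
$I{\left(N \right)} = \frac{6}{N}$ ($I{\left(N \right)} = 6 \cdot 1 \frac{1}{N} = \frac{6}{N}$)
$c = 0$ ($c = - 6 \left(\frac{6}{6} - 1\right) = - 6 \left(6 \cdot \frac{1}{6} - 1\right) = - 6 \left(1 - 1\right) = \left(-6\right) 0 = 0$)
$47 + c = 47 + 0 = 47$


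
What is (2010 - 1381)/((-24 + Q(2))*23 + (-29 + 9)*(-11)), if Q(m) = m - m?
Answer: -629/332 ≈ -1.8946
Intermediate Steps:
Q(m) = 0
(2010 - 1381)/((-24 + Q(2))*23 + (-29 + 9)*(-11)) = (2010 - 1381)/((-24 + 0)*23 + (-29 + 9)*(-11)) = 629/(-24*23 - 20*(-11)) = 629/(-552 + 220) = 629/(-332) = 629*(-1/332) = -629/332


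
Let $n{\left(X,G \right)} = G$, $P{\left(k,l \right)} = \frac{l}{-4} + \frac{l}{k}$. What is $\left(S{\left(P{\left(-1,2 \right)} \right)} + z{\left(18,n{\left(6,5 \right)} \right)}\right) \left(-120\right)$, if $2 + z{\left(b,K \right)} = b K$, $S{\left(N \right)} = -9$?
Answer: $-9480$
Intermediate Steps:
$P{\left(k,l \right)} = - \frac{l}{4} + \frac{l}{k}$ ($P{\left(k,l \right)} = l \left(- \frac{1}{4}\right) + \frac{l}{k} = - \frac{l}{4} + \frac{l}{k}$)
$z{\left(b,K \right)} = -2 + K b$ ($z{\left(b,K \right)} = -2 + b K = -2 + K b$)
$\left(S{\left(P{\left(-1,2 \right)} \right)} + z{\left(18,n{\left(6,5 \right)} \right)}\right) \left(-120\right) = \left(-9 + \left(-2 + 5 \cdot 18\right)\right) \left(-120\right) = \left(-9 + \left(-2 + 90\right)\right) \left(-120\right) = \left(-9 + 88\right) \left(-120\right) = 79 \left(-120\right) = -9480$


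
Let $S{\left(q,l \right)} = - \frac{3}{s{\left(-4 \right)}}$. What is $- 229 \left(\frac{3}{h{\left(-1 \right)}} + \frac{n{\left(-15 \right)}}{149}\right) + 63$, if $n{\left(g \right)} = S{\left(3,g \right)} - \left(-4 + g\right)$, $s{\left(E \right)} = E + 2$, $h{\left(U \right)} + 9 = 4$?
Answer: $\frac{251651}{1490} \approx 168.89$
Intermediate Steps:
$h{\left(U \right)} = -5$ ($h{\left(U \right)} = -9 + 4 = -5$)
$s{\left(E \right)} = 2 + E$
$S{\left(q,l \right)} = \frac{3}{2}$ ($S{\left(q,l \right)} = - \frac{3}{2 - 4} = - \frac{3}{-2} = \left(-3\right) \left(- \frac{1}{2}\right) = \frac{3}{2}$)
$n{\left(g \right)} = \frac{11}{2} - g$ ($n{\left(g \right)} = \frac{3}{2} - \left(-4 + g\right) = \frac{11}{2} - g$)
$- 229 \left(\frac{3}{h{\left(-1 \right)}} + \frac{n{\left(-15 \right)}}{149}\right) + 63 = - 229 \left(\frac{3}{-5} + \frac{\frac{11}{2} - -15}{149}\right) + 63 = - 229 \left(3 \left(- \frac{1}{5}\right) + \left(\frac{11}{2} + 15\right) \frac{1}{149}\right) + 63 = - 229 \left(- \frac{3}{5} + \frac{41}{2} \cdot \frac{1}{149}\right) + 63 = - 229 \left(- \frac{3}{5} + \frac{41}{298}\right) + 63 = \left(-229\right) \left(- \frac{689}{1490}\right) + 63 = \frac{157781}{1490} + 63 = \frac{251651}{1490}$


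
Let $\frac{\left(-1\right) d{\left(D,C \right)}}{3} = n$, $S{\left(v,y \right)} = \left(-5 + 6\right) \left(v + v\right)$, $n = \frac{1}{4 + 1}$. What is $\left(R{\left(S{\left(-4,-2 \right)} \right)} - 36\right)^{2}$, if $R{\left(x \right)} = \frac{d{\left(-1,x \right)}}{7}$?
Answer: $\frac{1595169}{1225} \approx 1302.2$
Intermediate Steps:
$n = \frac{1}{5} \approx 0.2$
$S{\left(v,y \right)} = 2 v$ ($S{\left(v,y \right)} = 1 \cdot 2 v = 2 v$)
$d{\left(D,C \right)} = - \frac{3}{5}$ ($d{\left(D,C \right)} = \left(-3\right) \frac{1}{5} = - \frac{3}{5}$)
$R{\left(x \right)} = - \frac{3}{35}$ ($R{\left(x \right)} = - \frac{3}{5 \cdot 7} = \left(- \frac{3}{5}\right) \frac{1}{7} = - \frac{3}{35}$)
$\left(R{\left(S{\left(-4,-2 \right)} \right)} - 36\right)^{2} = \left(- \frac{3}{35} - 36\right)^{2} = \left(- \frac{1263}{35}\right)^{2} = \frac{1595169}{1225}$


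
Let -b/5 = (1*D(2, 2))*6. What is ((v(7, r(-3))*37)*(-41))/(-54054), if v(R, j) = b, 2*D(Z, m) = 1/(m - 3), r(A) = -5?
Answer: 7585/18018 ≈ 0.42097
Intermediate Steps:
D(Z, m) = 1/(2*(-3 + m)) (D(Z, m) = 1/(2*(m - 3)) = 1/(2*(-3 + m)))
b = 15 (b = -5*1*(1/(2*(-3 + 2)))*6 = -5*1*((1/2)/(-1))*6 = -5*1*((1/2)*(-1))*6 = -5*1*(-1/2)*6 = -(-5)*6/2 = -5*(-3) = 15)
v(R, j) = 15
((v(7, r(-3))*37)*(-41))/(-54054) = ((15*37)*(-41))/(-54054) = (555*(-41))*(-1/54054) = -22755*(-1/54054) = 7585/18018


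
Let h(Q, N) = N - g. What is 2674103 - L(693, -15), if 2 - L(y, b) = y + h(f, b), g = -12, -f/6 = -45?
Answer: 2674791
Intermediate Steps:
f = 270 (f = -6*(-45) = 270)
h(Q, N) = 12 + N (h(Q, N) = N - 1*(-12) = N + 12 = 12 + N)
L(y, b) = -10 - b - y (L(y, b) = 2 - (y + (12 + b)) = 2 - (12 + b + y) = 2 + (-12 - b - y) = -10 - b - y)
2674103 - L(693, -15) = 2674103 - (-10 - 1*(-15) - 1*693) = 2674103 - (-10 + 15 - 693) = 2674103 - 1*(-688) = 2674103 + 688 = 2674791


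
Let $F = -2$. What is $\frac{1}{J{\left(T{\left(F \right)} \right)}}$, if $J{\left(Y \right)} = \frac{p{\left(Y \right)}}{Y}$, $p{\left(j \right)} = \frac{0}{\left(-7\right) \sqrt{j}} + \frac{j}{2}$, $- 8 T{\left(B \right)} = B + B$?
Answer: $2$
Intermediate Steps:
$T{\left(B \right)} = - \frac{B}{4}$ ($T{\left(B \right)} = - \frac{B + B}{8} = - \frac{2 B}{8} = - \frac{B}{4}$)
$p{\left(j \right)} = \frac{j}{2}$ ($p{\left(j \right)} = 0 \left(- \frac{1}{7 \sqrt{j}}\right) + j \frac{1}{2} = 0 + \frac{j}{2} = \frac{j}{2}$)
$J{\left(Y \right)} = \frac{1}{2}$ ($J{\left(Y \right)} = \frac{\frac{1}{2} Y}{Y} = \frac{1}{2}$)
$\frac{1}{J{\left(T{\left(F \right)} \right)}} = \frac{1}{\frac{1}{2}} = 2$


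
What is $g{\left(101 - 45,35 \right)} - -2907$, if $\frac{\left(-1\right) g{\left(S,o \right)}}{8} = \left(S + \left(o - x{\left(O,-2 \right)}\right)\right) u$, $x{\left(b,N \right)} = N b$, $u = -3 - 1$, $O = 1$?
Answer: $5883$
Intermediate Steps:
$u = -4$
$g{\left(S,o \right)} = 64 + 32 S + 32 o$ ($g{\left(S,o \right)} = - 8 \left(S + \left(o - \left(-2\right) 1\right)\right) \left(-4\right) = - 8 \left(S + \left(o - -2\right)\right) \left(-4\right) = - 8 \left(S + \left(o + 2\right)\right) \left(-4\right) = - 8 \left(S + \left(2 + o\right)\right) \left(-4\right) = - 8 \left(2 + S + o\right) \left(-4\right) = - 8 \left(-8 - 4 S - 4 o\right) = 64 + 32 S + 32 o$)
$g{\left(101 - 45,35 \right)} - -2907 = \left(64 + 32 \left(101 - 45\right) + 32 \cdot 35\right) - -2907 = \left(64 + 32 \left(101 - 45\right) + 1120\right) + 2907 = \left(64 + 32 \cdot 56 + 1120\right) + 2907 = \left(64 + 1792 + 1120\right) + 2907 = 2976 + 2907 = 5883$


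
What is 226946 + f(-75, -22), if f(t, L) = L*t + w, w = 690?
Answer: 229286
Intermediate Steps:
f(t, L) = 690 + L*t (f(t, L) = L*t + 690 = 690 + L*t)
226946 + f(-75, -22) = 226946 + (690 - 22*(-75)) = 226946 + (690 + 1650) = 226946 + 2340 = 229286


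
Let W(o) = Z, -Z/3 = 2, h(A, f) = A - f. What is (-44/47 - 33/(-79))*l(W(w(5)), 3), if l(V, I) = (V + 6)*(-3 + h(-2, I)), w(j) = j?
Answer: 0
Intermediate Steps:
Z = -6 (Z = -3*2 = -6)
W(o) = -6
l(V, I) = (-5 - I)*(6 + V) (l(V, I) = (V + 6)*(-3 + (-2 - I)) = (6 + V)*(-5 - I) = (-5 - I)*(6 + V))
(-44/47 - 33/(-79))*l(W(w(5)), 3) = (-44/47 - 33/(-79))*(-30 - 6*3 - 5*(-6) - 1*3*(-6)) = (-44*1/47 - 33*(-1/79))*(-30 - 18 + 30 + 18) = (-44/47 + 33/79)*0 = -1925/3713*0 = 0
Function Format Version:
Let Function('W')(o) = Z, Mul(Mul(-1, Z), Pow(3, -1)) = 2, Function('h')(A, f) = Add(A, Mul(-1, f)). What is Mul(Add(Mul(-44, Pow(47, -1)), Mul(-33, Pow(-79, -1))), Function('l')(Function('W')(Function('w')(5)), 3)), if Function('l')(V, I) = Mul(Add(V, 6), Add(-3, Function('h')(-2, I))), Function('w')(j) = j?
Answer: 0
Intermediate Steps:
Z = -6 (Z = Mul(-3, 2) = -6)
Function('W')(o) = -6
Function('l')(V, I) = Mul(Add(-5, Mul(-1, I)), Add(6, V)) (Function('l')(V, I) = Mul(Add(V, 6), Add(-3, Add(-2, Mul(-1, I)))) = Mul(Add(6, V), Add(-5, Mul(-1, I))) = Mul(Add(-5, Mul(-1, I)), Add(6, V)))
Mul(Add(Mul(-44, Pow(47, -1)), Mul(-33, Pow(-79, -1))), Function('l')(Function('W')(Function('w')(5)), 3)) = Mul(Add(Mul(-44, Pow(47, -1)), Mul(-33, Pow(-79, -1))), Add(-30, Mul(-6, 3), Mul(-5, -6), Mul(-1, 3, -6))) = Mul(Add(Mul(-44, Rational(1, 47)), Mul(-33, Rational(-1, 79))), Add(-30, -18, 30, 18)) = Mul(Add(Rational(-44, 47), Rational(33, 79)), 0) = Mul(Rational(-1925, 3713), 0) = 0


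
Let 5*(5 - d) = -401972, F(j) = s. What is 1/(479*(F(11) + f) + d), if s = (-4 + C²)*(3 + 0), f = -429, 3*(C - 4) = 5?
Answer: -15/1270439 ≈ -1.1807e-5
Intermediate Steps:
C = 17/3 (C = 4 + (⅓)*5 = 4 + 5/3 = 17/3 ≈ 5.6667)
s = 253/3 (s = (-4 + (17/3)²)*(3 + 0) = (-4 + 289/9)*3 = (253/9)*3 = 253/3 ≈ 84.333)
F(j) = 253/3
d = 401997/5 (d = 5 - ⅕*(-401972) = 5 + 401972/5 = 401997/5 ≈ 80399.)
1/(479*(F(11) + f) + d) = 1/(479*(253/3 - 429) + 401997/5) = 1/(479*(-1034/3) + 401997/5) = 1/(-495286/3 + 401997/5) = 1/(-1270439/15) = -15/1270439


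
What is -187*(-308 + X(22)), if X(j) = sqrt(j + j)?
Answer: 57596 - 374*sqrt(11) ≈ 56356.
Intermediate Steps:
X(j) = sqrt(2)*sqrt(j) (X(j) = sqrt(2*j) = sqrt(2)*sqrt(j))
-187*(-308 + X(22)) = -187*(-308 + sqrt(2)*sqrt(22)) = -187*(-308 + 2*sqrt(11)) = 57596 - 374*sqrt(11)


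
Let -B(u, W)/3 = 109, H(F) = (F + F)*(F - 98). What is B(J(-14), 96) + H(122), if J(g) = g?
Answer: 5529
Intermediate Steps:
H(F) = 2*F*(-98 + F) (H(F) = (2*F)*(-98 + F) = 2*F*(-98 + F))
B(u, W) = -327 (B(u, W) = -3*109 = -327)
B(J(-14), 96) + H(122) = -327 + 2*122*(-98 + 122) = -327 + 2*122*24 = -327 + 5856 = 5529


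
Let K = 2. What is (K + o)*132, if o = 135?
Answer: 18084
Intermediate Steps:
(K + o)*132 = (2 + 135)*132 = 137*132 = 18084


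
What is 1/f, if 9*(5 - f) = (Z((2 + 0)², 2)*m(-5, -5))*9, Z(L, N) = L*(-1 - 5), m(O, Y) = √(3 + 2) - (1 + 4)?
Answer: -23/2069 - 24*√5/10345 ≈ -0.016304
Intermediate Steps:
m(O, Y) = -5 + √5 (m(O, Y) = √5 - 1*5 = √5 - 5 = -5 + √5)
Z(L, N) = -6*L (Z(L, N) = L*(-6) = -6*L)
f = -115 + 24*√5 (f = 5 - (-6*(2 + 0)²)*(-5 + √5)*9/9 = 5 - (-6*2²)*(-5 + √5)*9/9 = 5 - (-6*4)*(-5 + √5)*9/9 = 5 - (-24*(-5 + √5))*9/9 = 5 - (120 - 24*√5)*9/9 = 5 - (1080 - 216*√5)/9 = 5 + (-120 + 24*√5) = -115 + 24*√5 ≈ -61.334)
1/f = 1/(-115 + 24*√5)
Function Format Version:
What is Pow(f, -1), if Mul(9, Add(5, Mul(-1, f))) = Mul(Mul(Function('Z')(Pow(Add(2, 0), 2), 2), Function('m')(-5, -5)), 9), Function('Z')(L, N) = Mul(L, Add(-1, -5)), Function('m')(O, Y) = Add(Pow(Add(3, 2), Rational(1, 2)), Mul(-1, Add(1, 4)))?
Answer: Add(Rational(-23, 2069), Mul(Rational(-24, 10345), Pow(5, Rational(1, 2)))) ≈ -0.016304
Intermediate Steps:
Function('m')(O, Y) = Add(-5, Pow(5, Rational(1, 2))) (Function('m')(O, Y) = Add(Pow(5, Rational(1, 2)), Mul(-1, 5)) = Add(Pow(5, Rational(1, 2)), -5) = Add(-5, Pow(5, Rational(1, 2))))
Function('Z')(L, N) = Mul(-6, L) (Function('Z')(L, N) = Mul(L, -6) = Mul(-6, L))
f = Add(-115, Mul(24, Pow(5, Rational(1, 2)))) (f = Add(5, Mul(Rational(-1, 9), Mul(Mul(Mul(-6, Pow(Add(2, 0), 2)), Add(-5, Pow(5, Rational(1, 2)))), 9))) = Add(5, Mul(Rational(-1, 9), Mul(Mul(Mul(-6, Pow(2, 2)), Add(-5, Pow(5, Rational(1, 2)))), 9))) = Add(5, Mul(Rational(-1, 9), Mul(Mul(Mul(-6, 4), Add(-5, Pow(5, Rational(1, 2)))), 9))) = Add(5, Mul(Rational(-1, 9), Mul(Mul(-24, Add(-5, Pow(5, Rational(1, 2)))), 9))) = Add(5, Mul(Rational(-1, 9), Mul(Add(120, Mul(-24, Pow(5, Rational(1, 2)))), 9))) = Add(5, Mul(Rational(-1, 9), Add(1080, Mul(-216, Pow(5, Rational(1, 2)))))) = Add(5, Add(-120, Mul(24, Pow(5, Rational(1, 2))))) = Add(-115, Mul(24, Pow(5, Rational(1, 2)))) ≈ -61.334)
Pow(f, -1) = Pow(Add(-115, Mul(24, Pow(5, Rational(1, 2)))), -1)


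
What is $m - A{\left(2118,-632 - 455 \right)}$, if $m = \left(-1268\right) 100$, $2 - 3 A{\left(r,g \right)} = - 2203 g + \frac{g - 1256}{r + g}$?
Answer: $\frac{2076698686}{3093} \approx 6.7142 \cdot 10^{5}$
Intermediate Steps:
$A{\left(r,g \right)} = \frac{2}{3} + \frac{2203 g}{3} - \frac{-1256 + g}{3 \left(g + r\right)}$ ($A{\left(r,g \right)} = \frac{2}{3} - \frac{- 2203 g + \frac{g - 1256}{r + g}}{3} = \frac{2}{3} - \frac{- 2203 g + \frac{-1256 + g}{g + r}}{3} = \frac{2}{3} + \left(\frac{2203 g}{3} - \frac{-1256 + g}{3 \left(g + r\right)}\right) = \frac{2}{3} + \frac{2203 g}{3} - \frac{-1256 + g}{3 \left(g + r\right)}$)
$m = -126800$
$m - A{\left(2118,-632 - 455 \right)} = -126800 - \frac{1256 - 1087 + 2 \cdot 2118 + 2203 \left(-632 - 455\right)^{2} + 2203 \left(-632 - 455\right) 2118}{3 \left(\left(-632 - 455\right) + 2118\right)} = -126800 - \frac{1256 - 1087 + 4236 + 2203 \left(-1087\right)^{2} + 2203 \left(-1087\right) 2118}{3 \left(-1087 + 2118\right)} = -126800 - \frac{1256 - 1087 + 4236 + 2203 \cdot 1181569 - 5071891998}{3 \cdot 1031} = -126800 - \frac{1}{3} \cdot \frac{1}{1031} \left(1256 - 1087 + 4236 + 2602996507 - 5071891998\right) = -126800 - \frac{1}{3} \cdot \frac{1}{1031} \left(-2468891086\right) = -126800 - - \frac{2468891086}{3093} = -126800 + \frac{2468891086}{3093} = \frac{2076698686}{3093}$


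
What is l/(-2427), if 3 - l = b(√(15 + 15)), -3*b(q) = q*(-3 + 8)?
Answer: -1/809 - 5*√30/7281 ≈ -0.0049974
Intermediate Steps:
b(q) = -5*q/3 (b(q) = -q*(-3 + 8)/3 = -q*5/3 = -5*q/3)
l = 3 + 5*√30/3 (l = 3 - (-5)*√(15 + 15)/3 = 3 - (-5)*√30/3 = 3 + 5*√30/3 ≈ 12.129)
l/(-2427) = (3 + 5*√30/3)/(-2427) = (3 + 5*√30/3)*(-1/2427) = -1/809 - 5*√30/7281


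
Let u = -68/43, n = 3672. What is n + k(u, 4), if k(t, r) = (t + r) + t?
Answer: 157932/43 ≈ 3672.8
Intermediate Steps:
u = -68/43 (u = -68*1/43 = -68/43 ≈ -1.5814)
k(t, r) = r + 2*t (k(t, r) = (r + t) + t = r + 2*t)
n + k(u, 4) = 3672 + (4 + 2*(-68/43)) = 3672 + (4 - 136/43) = 3672 + 36/43 = 157932/43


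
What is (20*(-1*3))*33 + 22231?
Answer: 20251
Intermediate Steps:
(20*(-1*3))*33 + 22231 = (20*(-3))*33 + 22231 = -60*33 + 22231 = -1980 + 22231 = 20251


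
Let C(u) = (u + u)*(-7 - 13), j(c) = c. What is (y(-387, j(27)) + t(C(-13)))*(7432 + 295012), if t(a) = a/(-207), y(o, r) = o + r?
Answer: -22695397760/207 ≈ -1.0964e+8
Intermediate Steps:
C(u) = -40*u (C(u) = (2*u)*(-20) = -40*u)
t(a) = -a/207 (t(a) = a*(-1/207) = -a/207)
(y(-387, j(27)) + t(C(-13)))*(7432 + 295012) = ((-387 + 27) - (-40)*(-13)/207)*(7432 + 295012) = (-360 - 1/207*520)*302444 = (-360 - 520/207)*302444 = -75040/207*302444 = -22695397760/207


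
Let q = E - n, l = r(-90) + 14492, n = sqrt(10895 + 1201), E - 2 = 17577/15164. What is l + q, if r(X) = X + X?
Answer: 217075073/15164 - 24*sqrt(21) ≈ 14205.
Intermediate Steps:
E = 47905/15164 (E = 2 + 17577/15164 = 47905/15164 ≈ 3.1591)
r(X) = 2*X
n = 24*sqrt(21) (n = sqrt(12096) = 24*sqrt(21) ≈ 109.98)
l = 14312 (l = 2*(-90) + 14492 = -180 + 14492 = 14312)
q = 47905/15164 - 24*sqrt(21) ≈ -106.82
l + q = 14312 + (47905/15164 - 24*sqrt(21)) = 217075073/15164 - 24*sqrt(21)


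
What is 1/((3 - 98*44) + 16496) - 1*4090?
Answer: -49844829/12187 ≈ -4090.0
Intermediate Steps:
1/((3 - 98*44) + 16496) - 1*4090 = 1/((3 - 4312) + 16496) - 4090 = 1/(-4309 + 16496) - 4090 = 1/12187 - 4090 = -49844829/12187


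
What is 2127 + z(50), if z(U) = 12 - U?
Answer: 2089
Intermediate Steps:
2127 + z(50) = 2127 + (12 - 1*50) = 2127 + (12 - 50) = 2127 - 38 = 2089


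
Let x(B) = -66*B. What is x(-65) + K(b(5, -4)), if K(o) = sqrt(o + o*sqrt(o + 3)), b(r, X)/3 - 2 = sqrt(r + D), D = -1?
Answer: 4290 + 2*sqrt(3 + 3*sqrt(15)) ≈ 4297.6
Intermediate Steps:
b(r, X) = 6 + 3*sqrt(-1 + r) (b(r, X) = 6 + 3*sqrt(r - 1) = 6 + 3*sqrt(-1 + r))
K(o) = sqrt(o + o*sqrt(3 + o))
x(-65) + K(b(5, -4)) = -66*(-65) + sqrt((6 + 3*sqrt(-1 + 5))*(1 + sqrt(3 + (6 + 3*sqrt(-1 + 5))))) = 4290 + sqrt((6 + 3*sqrt(4))*(1 + sqrt(3 + (6 + 3*sqrt(4))))) = 4290 + sqrt((6 + 3*2)*(1 + sqrt(3 + (6 + 3*2)))) = 4290 + sqrt((6 + 6)*(1 + sqrt(3 + (6 + 6)))) = 4290 + sqrt(12*(1 + sqrt(3 + 12))) = 4290 + sqrt(12*(1 + sqrt(15))) = 4290 + sqrt(12 + 12*sqrt(15))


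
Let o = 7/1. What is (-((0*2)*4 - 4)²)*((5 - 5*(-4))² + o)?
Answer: -10112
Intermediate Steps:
o = 7 (o = 7*1 = 7)
(-((0*2)*4 - 4)²)*((5 - 5*(-4))² + o) = (-((0*2)*4 - 4)²)*((5 - 5*(-4))² + 7) = (-(0*4 - 4)²)*((5 + 20)² + 7) = (-(0 - 4)²)*(25² + 7) = (-1*(-4)²)*(625 + 7) = -1*16*632 = -16*632 = -10112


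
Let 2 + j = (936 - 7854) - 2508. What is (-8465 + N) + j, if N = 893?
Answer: -17000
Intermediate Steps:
j = -9428 (j = -2 + ((936 - 7854) - 2508) = -2 + (-6918 - 2508) = -2 - 9426 = -9428)
(-8465 + N) + j = (-8465 + 893) - 9428 = -7572 - 9428 = -17000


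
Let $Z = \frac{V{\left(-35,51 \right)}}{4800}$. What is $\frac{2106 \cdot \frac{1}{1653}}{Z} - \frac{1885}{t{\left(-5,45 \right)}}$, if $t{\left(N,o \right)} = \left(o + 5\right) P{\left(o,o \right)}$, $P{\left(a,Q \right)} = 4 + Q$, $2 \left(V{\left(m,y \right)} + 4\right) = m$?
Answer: $- \frac{3311140261}{11609570} \approx -285.21$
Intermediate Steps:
$V{\left(m,y \right)} = -4 + \frac{m}{2}$
$Z = - \frac{43}{9600}$ ($Z = \frac{-4 + \frac{1}{2} \left(-35\right)}{4800} = \left(-4 - \frac{35}{2}\right) \frac{1}{4800} = \left(- \frac{43}{2}\right) \frac{1}{4800} = - \frac{43}{9600} \approx -0.0044792$)
$t{\left(N,o \right)} = \left(4 + o\right) \left(5 + o\right)$ ($t{\left(N,o \right)} = \left(o + 5\right) \left(4 + o\right) = \left(5 + o\right) \left(4 + o\right) = \left(4 + o\right) \left(5 + o\right)$)
$\frac{2106 \cdot \frac{1}{1653}}{Z} - \frac{1885}{t{\left(-5,45 \right)}} = \frac{2106 \cdot \frac{1}{1653}}{- \frac{43}{9600}} - \frac{1885}{\left(4 + 45\right) \left(5 + 45\right)} = 2106 \cdot \frac{1}{1653} \left(- \frac{9600}{43}\right) - \frac{1885}{49 \cdot 50} = \frac{702}{551} \left(- \frac{9600}{43}\right) - \frac{1885}{2450} = - \frac{6739200}{23693} - \frac{377}{490} = - \frac{3311140261}{11609570}$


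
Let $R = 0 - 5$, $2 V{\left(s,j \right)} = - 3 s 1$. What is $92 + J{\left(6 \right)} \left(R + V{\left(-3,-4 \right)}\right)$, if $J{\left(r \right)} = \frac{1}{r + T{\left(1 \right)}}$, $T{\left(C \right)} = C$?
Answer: $\frac{1287}{14} \approx 91.929$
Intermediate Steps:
$J{\left(r \right)} = \frac{1}{1 + r}$ ($J{\left(r \right)} = \frac{1}{r + 1} = \frac{1}{1 + r}$)
$V{\left(s,j \right)} = - \frac{3 s}{2}$ ($V{\left(s,j \right)} = \frac{- 3 s 1}{2} = \frac{\left(-3\right) s}{2} = - \frac{3 s}{2}$)
$R = -5$
$92 + J{\left(6 \right)} \left(R + V{\left(-3,-4 \right)}\right) = 92 + \frac{-5 - - \frac{9}{2}}{1 + 6} = 92 + \frac{-5 + \frac{9}{2}}{7} = 92 + \frac{1}{7} \left(- \frac{1}{2}\right) = 92 - \frac{1}{14} = \frac{1287}{14}$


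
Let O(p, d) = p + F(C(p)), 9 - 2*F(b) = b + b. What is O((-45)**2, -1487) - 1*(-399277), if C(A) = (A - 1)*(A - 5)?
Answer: -7374347/2 ≈ -3.6872e+6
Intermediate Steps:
C(A) = (-1 + A)*(-5 + A)
F(b) = 9/2 - b (F(b) = 9/2 - (b + b)/2 = 9/2 - b)
O(p, d) = -1/2 - p**2 + 7*p (O(p, d) = p + (9/2 - (5 + p**2 - 6*p)) = p + (9/2 + (-5 - p**2 + 6*p)) = p + (-1/2 - p**2 + 6*p) = -1/2 - p**2 + 7*p)
O((-45)**2, -1487) - 1*(-399277) = (-1/2 - ((-45)**2)**2 + 7*(-45)**2) - 1*(-399277) = (-1/2 - 1*2025**2 + 7*2025) + 399277 = (-1/2 - 1*4100625 + 14175) + 399277 = (-1/2 - 4100625 + 14175) + 399277 = -8172901/2 + 399277 = -7374347/2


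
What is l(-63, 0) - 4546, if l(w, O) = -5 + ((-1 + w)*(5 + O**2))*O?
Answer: -4551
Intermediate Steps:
l(w, O) = -5 + O*(-1 + w)*(5 + O**2)
l(-63, 0) - 4546 = (-5 - 1*0**3 - 5*0 - 63*0**3 + 5*0*(-63)) - 4546 = (-5 - 1*0 + 0 - 63*0 + 0) - 4546 = (-5 + 0 + 0 + 0 + 0) - 4546 = -5 - 4546 = -4551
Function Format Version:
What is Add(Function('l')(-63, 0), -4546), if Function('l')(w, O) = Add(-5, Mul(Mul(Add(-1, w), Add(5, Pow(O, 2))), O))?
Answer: -4551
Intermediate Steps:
Function('l')(w, O) = Add(-5, Mul(O, Add(-1, w), Add(5, Pow(O, 2))))
Add(Function('l')(-63, 0), -4546) = Add(Add(-5, Mul(-1, Pow(0, 3)), Mul(-5, 0), Mul(-63, Pow(0, 3)), Mul(5, 0, -63)), -4546) = Add(Add(-5, Mul(-1, 0), 0, Mul(-63, 0), 0), -4546) = Add(Add(-5, 0, 0, 0, 0), -4546) = Add(-5, -4546) = -4551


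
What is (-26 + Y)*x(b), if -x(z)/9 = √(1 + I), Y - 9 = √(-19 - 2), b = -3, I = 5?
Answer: 9*√6*(17 - I*√21) ≈ 374.77 - 101.02*I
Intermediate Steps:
Y = 9 + I*√21 (Y = 9 + √(-19 - 2) = 9 + √(-21) = 9 + I*√21 ≈ 9.0 + 4.5826*I)
x(z) = -9*√6 (x(z) = -9*√(1 + 5) = -9*√6)
(-26 + Y)*x(b) = (-26 + (9 + I*√21))*(-9*√6) = (-17 + I*√21)*(-9*√6) = -9*√6*(-17 + I*√21)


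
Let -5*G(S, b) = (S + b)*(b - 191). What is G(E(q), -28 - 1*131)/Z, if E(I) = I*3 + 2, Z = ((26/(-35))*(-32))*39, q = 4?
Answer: -177625/16224 ≈ -10.948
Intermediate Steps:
Z = 32448/35 (Z = ((26*(-1/35))*(-32))*39 = -26/35*(-32)*39 = (832/35)*39 = 32448/35 ≈ 927.09)
E(I) = 2 + 3*I (E(I) = 3*I + 2 = 2 + 3*I)
G(S, b) = -(-191 + b)*(S + b)/5 (G(S, b) = -(S + b)*(b - 191)/5 = -(S + b)*(-191 + b)/5 = -(-191 + b)*(S + b)/5)
G(E(q), -28 - 1*131)/Z = (-(-28 - 1*131)**2/5 + 191*(2 + 3*4)/5 + 191*(-28 - 1*131)/5 - (2 + 3*4)*(-28 - 1*131)/5)/(32448/35) = (-(-28 - 131)**2/5 + 191*(2 + 12)/5 + 191*(-28 - 131)/5 - (2 + 12)*(-28 - 131)/5)*(35/32448) = (-1/5*(-159)**2 + (191/5)*14 + (191/5)*(-159) - 1/5*14*(-159))*(35/32448) = (-1/5*25281 + 2674/5 - 30369/5 + 2226/5)*(35/32448) = (-25281/5 + 2674/5 - 30369/5 + 2226/5)*(35/32448) = -10150*35/32448 = -177625/16224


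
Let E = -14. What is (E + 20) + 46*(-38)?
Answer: -1742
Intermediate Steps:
(E + 20) + 46*(-38) = (-14 + 20) + 46*(-38) = 6 - 1748 = -1742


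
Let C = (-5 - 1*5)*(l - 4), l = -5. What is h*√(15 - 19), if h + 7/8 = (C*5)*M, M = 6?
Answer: 21593*I/4 ≈ 5398.3*I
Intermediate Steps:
C = 90 (C = (-5 - 1*5)*(-5 - 4) = (-5 - 5)*(-9) = -10*(-9) = 90)
h = 21593/8 (h = -7/8 + (90*5)*6 = -7/8 + 450*6 = -7/8 + 2700 = 21593/8 ≈ 2699.1)
h*√(15 - 19) = 21593*√(15 - 19)/8 = 21593*√(-4)/8 = 21593*(2*I)/8 = 21593*I/4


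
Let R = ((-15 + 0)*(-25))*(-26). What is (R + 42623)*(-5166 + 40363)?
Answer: 1157030981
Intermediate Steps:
R = -9750 (R = -15*(-25)*(-26) = 375*(-26) = -9750)
(R + 42623)*(-5166 + 40363) = (-9750 + 42623)*(-5166 + 40363) = 32873*35197 = 1157030981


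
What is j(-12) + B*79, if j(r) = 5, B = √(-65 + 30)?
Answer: 5 + 79*I*√35 ≈ 5.0 + 467.37*I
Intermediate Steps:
B = I*√35 (B = √(-35) = I*√35 ≈ 5.9161*I)
j(-12) + B*79 = 5 + (I*√35)*79 = 5 + 79*I*√35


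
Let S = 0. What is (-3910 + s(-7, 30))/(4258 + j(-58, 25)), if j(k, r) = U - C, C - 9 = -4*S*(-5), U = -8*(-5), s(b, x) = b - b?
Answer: -3910/4289 ≈ -0.91163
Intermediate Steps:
s(b, x) = 0
U = 40
C = 9 (C = 9 - 4*0*(-5) = 9 + 0*(-5) = 9 + 0 = 9)
j(k, r) = 31 (j(k, r) = 40 - 1*9 = 40 - 9 = 31)
(-3910 + s(-7, 30))/(4258 + j(-58, 25)) = (-3910 + 0)/(4258 + 31) = -3910/4289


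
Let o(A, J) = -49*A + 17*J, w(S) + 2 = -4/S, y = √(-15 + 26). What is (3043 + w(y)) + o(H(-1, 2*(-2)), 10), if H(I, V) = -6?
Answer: 3505 - 4*√11/11 ≈ 3503.8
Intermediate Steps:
y = √11 ≈ 3.3166
w(S) = -2 - 4/S
(3043 + w(y)) + o(H(-1, 2*(-2)), 10) = (3043 + (-2 - 4*√11/11)) + (-49*(-6) + 17*10) = (3043 + (-2 - 4*√11/11)) + (294 + 170) = (3043 + (-2 - 4*√11/11)) + 464 = (3041 - 4*√11/11) + 464 = 3505 - 4*√11/11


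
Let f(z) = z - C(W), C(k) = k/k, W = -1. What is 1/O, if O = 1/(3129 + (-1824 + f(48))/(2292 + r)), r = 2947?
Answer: 16391054/5239 ≈ 3128.7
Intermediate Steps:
C(k) = 1
f(z) = -1 + z (f(z) = z - 1*1 = z - 1 = -1 + z)
O = 5239/16391054 (O = 1/(3129 + (-1824 + (-1 + 48))/(2292 + 2947)) = 1/(3129 + (-1824 + 47)/5239) = 1/(3129 - 1777*1/5239) = 1/(3129 - 1777/5239) = 1/(16391054/5239) = 5239/16391054 ≈ 0.00031963)
1/O = 1/(5239/16391054) = 16391054/5239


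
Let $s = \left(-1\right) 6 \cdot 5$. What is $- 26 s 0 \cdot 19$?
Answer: $0$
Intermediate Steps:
$s = -30$ ($s = \left(-6\right) 5 = -30$)
$- 26 s 0 \cdot 19 = \left(-26\right) \left(-30\right) 0 \cdot 19 = 780 \cdot 0 = 0$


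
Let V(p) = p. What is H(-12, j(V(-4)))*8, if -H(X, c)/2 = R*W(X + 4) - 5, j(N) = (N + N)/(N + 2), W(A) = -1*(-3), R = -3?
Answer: 224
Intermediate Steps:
W(A) = 3
j(N) = 2*N/(2 + N) (j(N) = (2*N)/(2 + N) = 2*N/(2 + N))
H(X, c) = 28 (H(X, c) = -2*(-3*3 - 5) = -2*(-9 - 5) = -2*(-14) = 28)
H(-12, j(V(-4)))*8 = 28*8 = 224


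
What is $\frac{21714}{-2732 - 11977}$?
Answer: $- \frac{7238}{4903} \approx -1.4762$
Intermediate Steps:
$\frac{21714}{-2732 - 11977} = \frac{21714}{-14709} = 21714 \left(- \frac{1}{14709}\right) = - \frac{7238}{4903}$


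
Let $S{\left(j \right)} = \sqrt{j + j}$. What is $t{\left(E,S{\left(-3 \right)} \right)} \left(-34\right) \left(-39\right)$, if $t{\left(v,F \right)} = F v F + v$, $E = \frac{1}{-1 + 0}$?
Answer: $6630$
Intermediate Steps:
$S{\left(j \right)} = \sqrt{2} \sqrt{j}$ ($S{\left(j \right)} = \sqrt{2 j} = \sqrt{2} \sqrt{j}$)
$E = -1$ ($E = \frac{1}{-1} = -1$)
$t{\left(v,F \right)} = v + v F^{2}$ ($t{\left(v,F \right)} = v F^{2} + v = v + v F^{2}$)
$t{\left(E,S{\left(-3 \right)} \right)} \left(-34\right) \left(-39\right) = - (1 + \left(\sqrt{2} \sqrt{-3}\right)^{2}) \left(-34\right) \left(-39\right) = - (1 + \left(\sqrt{2} i \sqrt{3}\right)^{2}) \left(-34\right) \left(-39\right) = - (1 + \left(i \sqrt{6}\right)^{2}) \left(-34\right) \left(-39\right) = - (1 - 6) \left(-34\right) \left(-39\right) = \left(-1\right) \left(-5\right) \left(-34\right) \left(-39\right) = 5 \left(-34\right) \left(-39\right) = \left(-170\right) \left(-39\right) = 6630$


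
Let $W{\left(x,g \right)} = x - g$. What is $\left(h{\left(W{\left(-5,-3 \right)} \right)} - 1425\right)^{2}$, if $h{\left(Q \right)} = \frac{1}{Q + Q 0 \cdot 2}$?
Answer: $\frac{8128201}{4} \approx 2.0321 \cdot 10^{6}$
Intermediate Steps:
$h{\left(Q \right)} = \frac{1}{Q}$ ($h{\left(Q \right)} = \frac{1}{Q + 0 \cdot 2} = \frac{1}{Q + 0} = \frac{1}{Q}$)
$\left(h{\left(W{\left(-5,-3 \right)} \right)} - 1425\right)^{2} = \left(\frac{1}{-5 - -3} - 1425\right)^{2} = \left(\frac{1}{-5 + 3} - 1425\right)^{2} = \left(\frac{1}{-2} - 1425\right)^{2} = \left(- \frac{1}{2} - 1425\right)^{2} = \left(- \frac{2851}{2}\right)^{2} = \frac{8128201}{4}$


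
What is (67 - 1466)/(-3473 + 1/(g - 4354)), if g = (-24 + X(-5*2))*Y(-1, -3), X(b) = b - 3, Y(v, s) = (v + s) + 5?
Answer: 6143009/15249944 ≈ 0.40282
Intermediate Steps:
Y(v, s) = 5 + s + v (Y(v, s) = (s + v) + 5 = 5 + s + v)
X(b) = -3 + b
g = -37 (g = (-24 + (-3 - 5*2))*(5 - 3 - 1) = (-24 + (-3 - 10))*1 = (-24 - 13)*1 = -37*1 = -37)
(67 - 1466)/(-3473 + 1/(g - 4354)) = (67 - 1466)/(-3473 + 1/(-37 - 4354)) = -1399/(-3473 + 1/(-4391)) = -1399/(-3473 - 1/4391) = -1399/(-15249944/4391) = -1399*(-4391/15249944) = 6143009/15249944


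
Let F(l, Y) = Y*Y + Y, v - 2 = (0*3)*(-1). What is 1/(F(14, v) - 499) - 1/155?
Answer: -648/76415 ≈ -0.0084800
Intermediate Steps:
v = 2 (v = 2 + (0*3)*(-1) = 2 + 0*(-1) = 2 + 0 = 2)
F(l, Y) = Y + Y² (F(l, Y) = Y² + Y = Y + Y²)
1/(F(14, v) - 499) - 1/155 = 1/(2*(1 + 2) - 499) - 1/155 = 1/(2*3 - 499) - 1*1/155 = 1/(6 - 499) - 1/155 = 1/(-493) - 1/155 = -1/493 - 1/155 = -648/76415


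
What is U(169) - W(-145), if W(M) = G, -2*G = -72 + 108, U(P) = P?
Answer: 187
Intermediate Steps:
G = -18 (G = -(-72 + 108)/2 = -½*36 = -18)
W(M) = -18
U(169) - W(-145) = 169 - 1*(-18) = 169 + 18 = 187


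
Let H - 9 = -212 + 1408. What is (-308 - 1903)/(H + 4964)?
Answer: -2211/6169 ≈ -0.35841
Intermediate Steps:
H = 1205 (H = 9 + (-212 + 1408) = 9 + 1196 = 1205)
(-308 - 1903)/(H + 4964) = (-308 - 1903)/(1205 + 4964) = -2211/6169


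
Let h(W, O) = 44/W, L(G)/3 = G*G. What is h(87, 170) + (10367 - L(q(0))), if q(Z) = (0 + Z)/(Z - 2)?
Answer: 901973/87 ≈ 10368.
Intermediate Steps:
q(Z) = Z/(-2 + Z)
L(G) = 3*G**2 (L(G) = 3*(G*G) = 3*G**2)
h(87, 170) + (10367 - L(q(0))) = 44/87 + (10367 - 3*(0/(-2 + 0))**2) = 44*(1/87) + (10367 - 3*(0/(-2))**2) = 44/87 + (10367 - 3*(0*(-1/2))**2) = 44/87 + (10367 - 3*0**2) = 44/87 + (10367 - 3*0) = 44/87 + (10367 - 1*0) = 44/87 + (10367 + 0) = 44/87 + 10367 = 901973/87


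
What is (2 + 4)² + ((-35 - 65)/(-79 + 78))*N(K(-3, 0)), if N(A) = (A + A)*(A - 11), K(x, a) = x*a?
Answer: 36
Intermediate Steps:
K(x, a) = a*x
N(A) = 2*A*(-11 + A) (N(A) = (2*A)*(-11 + A) = 2*A*(-11 + A))
(2 + 4)² + ((-35 - 65)/(-79 + 78))*N(K(-3, 0)) = (2 + 4)² + ((-35 - 65)/(-79 + 78))*(2*(0*(-3))*(-11 + 0*(-3))) = 6² + (-100/(-1))*(2*0*(-11 + 0)) = 36 + (-100*(-1))*(2*0*(-11)) = 36 + 100*0 = 36 + 0 = 36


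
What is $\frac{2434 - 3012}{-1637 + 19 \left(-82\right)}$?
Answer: $\frac{578}{3195} \approx 0.18091$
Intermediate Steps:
$\frac{2434 - 3012}{-1637 + 19 \left(-82\right)} = - \frac{578}{-1637 - 1558} = - \frac{578}{-3195} = \left(-578\right) \left(- \frac{1}{3195}\right) = \frac{578}{3195}$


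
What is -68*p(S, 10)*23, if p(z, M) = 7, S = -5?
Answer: -10948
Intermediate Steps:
-68*p(S, 10)*23 = -68*7*23 = -476*23 = -10948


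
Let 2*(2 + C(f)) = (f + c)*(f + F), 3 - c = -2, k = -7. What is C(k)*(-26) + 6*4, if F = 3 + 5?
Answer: 102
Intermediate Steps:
c = 5 (c = 3 - 1*(-2) = 3 + 2 = 5)
F = 8
C(f) = -2 + (5 + f)*(8 + f)/2 (C(f) = -2 + ((f + 5)*(f + 8))/2 = -2 + ((5 + f)*(8 + f))/2 = -2 + (5 + f)*(8 + f)/2)
C(k)*(-26) + 6*4 = (18 + (½)*(-7)² + (13/2)*(-7))*(-26) + 6*4 = (18 + (½)*49 - 91/2)*(-26) + 24 = (18 + 49/2 - 91/2)*(-26) + 24 = -3*(-26) + 24 = 78 + 24 = 102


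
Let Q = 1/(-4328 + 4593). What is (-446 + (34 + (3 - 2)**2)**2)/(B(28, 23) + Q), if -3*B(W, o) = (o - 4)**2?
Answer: -619305/95662 ≈ -6.4739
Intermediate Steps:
B(W, o) = -(-4 + o)**2/3 (B(W, o) = -(o - 4)**2/3 = -(-4 + o)**2/3)
Q = 1/265 ≈ 0.0037736
(-446 + (34 + (3 - 2)**2)**2)/(B(28, 23) + Q) = (-446 + (34 + (3 - 2)**2)**2)/(-(-4 + 23)**2/3 + 1/265) = (-446 + (34 + 1**2)**2)/(-1/3*19**2 + 1/265) = (-446 + (34 + 1)**2)/(-1/3*361 + 1/265) = (-446 + 35**2)/(-361/3 + 1/265) = (-446 + 1225)/(-95662/795) = 779*(-795/95662) = -619305/95662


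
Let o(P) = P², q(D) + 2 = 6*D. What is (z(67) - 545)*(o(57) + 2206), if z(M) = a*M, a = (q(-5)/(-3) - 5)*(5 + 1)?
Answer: 9453515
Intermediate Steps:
q(D) = -2 + 6*D
a = 34 (a = ((-2 + 6*(-5))/(-3) - 5)*(5 + 1) = ((-2 - 30)*(-⅓) - 5)*6 = (-32*(-⅓) - 5)*6 = (32/3 - 5)*6 = (17/3)*6 = 34)
z(M) = 34*M
(z(67) - 545)*(o(57) + 2206) = (34*67 - 545)*(57² + 2206) = (2278 - 545)*(3249 + 2206) = 1733*5455 = 9453515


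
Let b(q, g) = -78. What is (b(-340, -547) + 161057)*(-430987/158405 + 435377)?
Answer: 853999324589334/12185 ≈ 7.0086e+10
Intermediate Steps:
(b(-340, -547) + 161057)*(-430987/158405 + 435377) = (-78 + 161057)*(-430987/158405 + 435377) = 160979*(-430987*1/158405 + 435377) = 160979*(-430987/158405 + 435377) = 160979*(68965462698/158405) = 853999324589334/12185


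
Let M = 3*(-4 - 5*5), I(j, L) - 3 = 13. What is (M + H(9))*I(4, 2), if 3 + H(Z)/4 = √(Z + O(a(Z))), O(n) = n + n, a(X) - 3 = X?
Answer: -1584 + 64*√33 ≈ -1216.3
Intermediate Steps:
a(X) = 3 + X
O(n) = 2*n
I(j, L) = 16 (I(j, L) = 3 + 13 = 16)
M = -87 (M = 3*(-4 - 25) = 3*(-29) = -87)
H(Z) = -12 + 4*√(6 + 3*Z) (H(Z) = -12 + 4*√(Z + 2*(3 + Z)) = -12 + 4*√(Z + (6 + 2*Z)) = -12 + 4*√(6 + 3*Z))
(M + H(9))*I(4, 2) = (-87 + (-12 + 4*√(6 + 3*9)))*16 = (-87 + (-12 + 4*√(6 + 27)))*16 = (-87 + (-12 + 4*√33))*16 = (-99 + 4*√33)*16 = -1584 + 64*√33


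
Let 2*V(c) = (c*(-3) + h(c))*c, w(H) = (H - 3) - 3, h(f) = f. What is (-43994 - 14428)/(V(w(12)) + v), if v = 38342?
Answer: -273/179 ≈ -1.5251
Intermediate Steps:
w(H) = -6 + H (w(H) = (-3 + H) - 3 = -6 + H)
V(c) = -c**2 (V(c) = ((c*(-3) + c)*c)/2 = ((-3*c + c)*c)/2 = ((-2*c)*c)/2 = (-2*c**2)/2 = -c**2)
(-43994 - 14428)/(V(w(12)) + v) = (-43994 - 14428)/(-(-6 + 12)**2 + 38342) = -58422/(-1*6**2 + 38342) = -58422/(-1*36 + 38342) = -58422/(-36 + 38342) = -58422/38306 = -58422*1/38306 = -273/179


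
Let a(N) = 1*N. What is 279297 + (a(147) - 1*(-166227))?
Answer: 445671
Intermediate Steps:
a(N) = N
279297 + (a(147) - 1*(-166227)) = 279297 + (147 - 1*(-166227)) = 279297 + (147 + 166227) = 279297 + 166374 = 445671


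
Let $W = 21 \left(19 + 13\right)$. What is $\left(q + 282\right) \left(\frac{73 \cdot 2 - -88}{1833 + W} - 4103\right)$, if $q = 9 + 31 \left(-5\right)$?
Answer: $- \frac{465926072}{835} \approx -5.58 \cdot 10^{5}$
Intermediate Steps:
$W = 672$ ($W = 21 \cdot 32 = 672$)
$q = -146$ ($q = 9 - 155 = -146$)
$\left(q + 282\right) \left(\frac{73 \cdot 2 - -88}{1833 + W} - 4103\right) = \left(-146 + 282\right) \left(\frac{73 \cdot 2 - -88}{1833 + 672} - 4103\right) = 136 \left(\frac{146 + 88}{2505} - 4103\right) = 136 \left(234 \cdot \frac{1}{2505} - 4103\right) = 136 \left(\frac{78}{835} - 4103\right) = 136 \left(- \frac{3425927}{835}\right) = - \frac{465926072}{835}$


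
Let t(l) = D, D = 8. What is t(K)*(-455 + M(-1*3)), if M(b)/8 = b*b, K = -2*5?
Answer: -3064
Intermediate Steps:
K = -10
t(l) = 8
M(b) = 8*b² (M(b) = 8*(b*b) = 8*b²)
t(K)*(-455 + M(-1*3)) = 8*(-455 + 8*(-1*3)²) = 8*(-455 + 8*(-3)²) = 8*(-455 + 8*9) = 8*(-455 + 72) = 8*(-383) = -3064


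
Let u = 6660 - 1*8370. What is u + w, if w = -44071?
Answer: -45781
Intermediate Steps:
u = -1710 (u = 6660 - 8370 = -1710)
u + w = -1710 - 44071 = -45781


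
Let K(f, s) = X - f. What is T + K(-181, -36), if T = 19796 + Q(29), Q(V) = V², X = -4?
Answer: 20814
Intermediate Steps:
K(f, s) = -4 - f
T = 20637 (T = 19796 + 29² = 19796 + 841 = 20637)
T + K(-181, -36) = 20637 + (-4 - 1*(-181)) = 20637 + (-4 + 181) = 20637 + 177 = 20814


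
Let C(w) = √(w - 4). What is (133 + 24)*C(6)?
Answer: 157*√2 ≈ 222.03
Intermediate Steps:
C(w) = √(-4 + w)
(133 + 24)*C(6) = (133 + 24)*√(-4 + 6) = 157*√2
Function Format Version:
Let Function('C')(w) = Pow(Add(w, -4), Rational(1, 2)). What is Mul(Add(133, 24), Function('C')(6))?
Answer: Mul(157, Pow(2, Rational(1, 2))) ≈ 222.03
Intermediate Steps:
Function('C')(w) = Pow(Add(-4, w), Rational(1, 2))
Mul(Add(133, 24), Function('C')(6)) = Mul(Add(133, 24), Pow(Add(-4, 6), Rational(1, 2))) = Mul(157, Pow(2, Rational(1, 2)))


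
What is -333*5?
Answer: -1665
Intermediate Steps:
-333*5 = -1*1665 = -1665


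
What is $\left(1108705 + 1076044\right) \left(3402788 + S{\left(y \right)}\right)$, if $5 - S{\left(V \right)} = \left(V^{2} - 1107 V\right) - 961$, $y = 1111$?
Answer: $7426639123190$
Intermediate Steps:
$S{\left(V \right)} = 966 - V^{2} + 1107 V$ ($S{\left(V \right)} = 5 - \left(\left(V^{2} - 1107 V\right) - 961\right) = 5 - \left(-961 + V^{2} - 1107 V\right) = 5 + \left(961 - V^{2} + 1107 V\right) = 966 - V^{2} + 1107 V$)
$\left(1108705 + 1076044\right) \left(3402788 + S{\left(y \right)}\right) = \left(1108705 + 1076044\right) \left(3402788 + \left(966 - 1111^{2} + 1107 \cdot 1111\right)\right) = 2184749 \left(3402788 + \left(966 - 1234321 + 1229877\right)\right) = 2184749 \left(3402788 - 3478\right) = 2184749 \cdot 3399310 = 7426639123190$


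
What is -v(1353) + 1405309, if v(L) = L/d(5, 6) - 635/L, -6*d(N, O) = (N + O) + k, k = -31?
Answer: 19008345293/13530 ≈ 1.4049e+6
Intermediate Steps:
d(N, O) = 31/6 - N/6 - O/6 (d(N, O) = -((N + O) - 31)/6 = -(-31 + N + O)/6 = 31/6 - N/6 - O/6)
v(L) = -635/L + 3*L/10 (v(L) = L/(31/6 - ⅙*5 - ⅙*6) - 635/L = L/(31/6 - ⅚ - 1) - 635/L = L/(10/3) - 635/L = L*(3/10) - 635/L = 3*L/10 - 635/L = -635/L + 3*L/10)
-v(1353) + 1405309 = -(-635/1353 + (3/10)*1353) + 1405309 = -(-635*1/1353 + 4059/10) + 1405309 = -(-635/1353 + 4059/10) + 1405309 = -1*5485477/13530 + 1405309 = -5485477/13530 + 1405309 = 19008345293/13530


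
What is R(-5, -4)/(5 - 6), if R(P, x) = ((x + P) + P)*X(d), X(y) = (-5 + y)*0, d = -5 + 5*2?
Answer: 0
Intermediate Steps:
d = 5 (d = -5 + 10 = 5)
X(y) = 0
R(P, x) = 0 (R(P, x) = ((x + P) + P)*0 = ((P + x) + P)*0 = (x + 2*P)*0 = 0)
R(-5, -4)/(5 - 6) = 0/(5 - 6) = 0/(-1) = -1*0 = 0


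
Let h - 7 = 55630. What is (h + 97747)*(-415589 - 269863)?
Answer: -105137369568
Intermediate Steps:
h = 55637 (h = 7 + 55630 = 55637)
(h + 97747)*(-415589 - 269863) = (55637 + 97747)*(-415589 - 269863) = 153384*(-685452) = -105137369568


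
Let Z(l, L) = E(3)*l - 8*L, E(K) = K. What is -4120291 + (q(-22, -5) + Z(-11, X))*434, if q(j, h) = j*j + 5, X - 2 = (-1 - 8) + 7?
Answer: -3922387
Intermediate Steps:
X = 0 (X = 2 + ((-1 - 8) + 7) = 2 + (-9 + 7) = 2 - 2 = 0)
q(j, h) = 5 + j**2 (q(j, h) = j**2 + 5 = 5 + j**2)
Z(l, L) = -8*L + 3*l (Z(l, L) = 3*l - 8*L = -8*L + 3*l)
-4120291 + (q(-22, -5) + Z(-11, X))*434 = -4120291 + ((5 + (-22)**2) + (-8*0 + 3*(-11)))*434 = -4120291 + ((5 + 484) + (0 - 33))*434 = -4120291 + (489 - 33)*434 = -4120291 + 456*434 = -4120291 + 197904 = -3922387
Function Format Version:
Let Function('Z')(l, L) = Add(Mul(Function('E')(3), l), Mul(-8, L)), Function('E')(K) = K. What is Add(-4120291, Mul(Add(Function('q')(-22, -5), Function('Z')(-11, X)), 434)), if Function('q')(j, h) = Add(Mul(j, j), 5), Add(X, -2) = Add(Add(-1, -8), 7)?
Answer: -3922387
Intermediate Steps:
X = 0 (X = Add(2, Add(Add(-1, -8), 7)) = Add(2, Add(-9, 7)) = Add(2, -2) = 0)
Function('q')(j, h) = Add(5, Pow(j, 2)) (Function('q')(j, h) = Add(Pow(j, 2), 5) = Add(5, Pow(j, 2)))
Function('Z')(l, L) = Add(Mul(-8, L), Mul(3, l)) (Function('Z')(l, L) = Add(Mul(3, l), Mul(-8, L)) = Add(Mul(-8, L), Mul(3, l)))
Add(-4120291, Mul(Add(Function('q')(-22, -5), Function('Z')(-11, X)), 434)) = Add(-4120291, Mul(Add(Add(5, Pow(-22, 2)), Add(Mul(-8, 0), Mul(3, -11))), 434)) = Add(-4120291, Mul(Add(Add(5, 484), Add(0, -33)), 434)) = Add(-4120291, Mul(Add(489, -33), 434)) = Add(-4120291, Mul(456, 434)) = Add(-4120291, 197904) = -3922387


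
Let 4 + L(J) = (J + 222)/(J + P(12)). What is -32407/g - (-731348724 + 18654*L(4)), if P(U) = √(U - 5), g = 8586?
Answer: 6263913256769/8586 + 1405268*√7/3 ≈ 7.3079e+8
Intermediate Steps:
P(U) = √(-5 + U)
L(J) = -4 + (222 + J)/(J + √7) (L(J) = -4 + (J + 222)/(J + √(-5 + 12)) = -4 + (222 + J)/(J + √7))
-32407/g - (-731348724 + 18654*L(4)) = -32407/8586 - (-731348724 + 18654*(222 - 4*√7 - 3*4)/(4 + √7)) = -32407*1/8586 - (-731348724 + 18654*(222 - 4*√7 - 12)/(4 + √7)) = -32407/8586 - (-731348724 + 18654*(210 - 4*√7)/(4 + √7)) = -32407/8586 - 18654*(-39206 + (210 - 4*√7)/(4 + √7)) = -32407/8586 + (731348724 - 18654*(210 - 4*√7)/(4 + √7)) = 6279360111857/8586 - 18654*(210 - 4*√7)/(4 + √7)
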